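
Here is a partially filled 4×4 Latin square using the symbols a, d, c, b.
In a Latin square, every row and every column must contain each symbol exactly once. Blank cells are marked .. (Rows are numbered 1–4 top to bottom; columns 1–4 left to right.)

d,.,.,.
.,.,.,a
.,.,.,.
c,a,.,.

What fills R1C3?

Row 2, column 1: row 2 has {a} and column 1 has {d, c}, leaving only b.
Row 3, column 1: row 3 has {} and column 1 has {d, c, b}, leaving only a.
Row 1, column 3 is narrowed to {a, c, b}.
If it were c, then row 1, column 4 would be left with no valid symbol.
If it were b, then row 1, column 4 would be left with no valid symbol.
So row 1, column 3 must be a.

a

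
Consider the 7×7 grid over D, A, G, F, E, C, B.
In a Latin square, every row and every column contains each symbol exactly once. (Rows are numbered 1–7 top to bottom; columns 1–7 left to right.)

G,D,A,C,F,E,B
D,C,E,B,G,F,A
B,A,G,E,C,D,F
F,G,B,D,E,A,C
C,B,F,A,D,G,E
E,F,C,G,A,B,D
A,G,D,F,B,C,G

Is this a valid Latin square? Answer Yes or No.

Column 2 contains G twice (at rows 4 and 7), so it is not a permutation.

No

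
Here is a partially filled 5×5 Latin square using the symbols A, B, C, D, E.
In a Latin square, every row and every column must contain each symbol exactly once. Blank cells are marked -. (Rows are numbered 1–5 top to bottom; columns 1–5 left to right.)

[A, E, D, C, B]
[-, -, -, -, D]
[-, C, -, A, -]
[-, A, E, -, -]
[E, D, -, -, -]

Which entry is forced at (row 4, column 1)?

B

Row 2, column 2: row 2 has {D} and column 2 has {A, C, D, E}, leaving only B.
Row 2, column 1: row 2 has {B, D} and column 1 has {A, E}, leaving only C.
Row 2, column 3: row 2 has {B, C, D} and column 3 has {D, E}, leaving only A.
Row 2, column 4: row 2 has {A, B, C, D} and column 4 has {A, C}, leaving only E.
Row 3, column 3: row 3 has {A, C} and column 3 has {A, D, E}, leaving only B.
Row 3, column 1: row 3 has {A, B, C} and column 1 has {A, C, E}, leaving only D.
Row 4 already has {A, E} and column 1 already has {A, C, D, E}, so row 4, column 1 must be B.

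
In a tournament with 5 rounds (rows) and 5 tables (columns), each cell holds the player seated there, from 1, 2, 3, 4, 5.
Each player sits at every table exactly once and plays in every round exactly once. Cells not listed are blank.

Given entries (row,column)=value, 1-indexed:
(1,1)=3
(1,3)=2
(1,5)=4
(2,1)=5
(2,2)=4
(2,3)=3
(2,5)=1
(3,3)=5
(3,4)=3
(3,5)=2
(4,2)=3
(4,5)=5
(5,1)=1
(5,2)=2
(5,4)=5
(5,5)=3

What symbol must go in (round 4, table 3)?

1

Round 1, table 4: round 1 has {2, 3, 4} and table 4 has {3, 5}, leaving only 1.
Round 1, table 2: round 1 has {1, 2, 3, 4} and table 2 has {2, 3, 4}, leaving only 5.
Round 2, table 4: round 2 has {1, 3, 4, 5} and table 4 has {1, 3, 5}, leaving only 2.
Round 3, table 1: round 3 has {2, 3, 5} and table 1 has {1, 3, 5}, leaving only 4.
Round 3, table 2: round 3 has {2, 3, 4, 5} and table 2 has {2, 3, 4, 5}, leaving only 1.
Round 4, table 1: round 4 has {3, 5} and table 1 has {1, 3, 4, 5}, leaving only 2.
Round 4, table 4: round 4 has {2, 3, 5} and table 4 has {1, 2, 3, 5}, leaving only 4.
Round 4 already has {2, 3, 4, 5} and table 3 already has {2, 3, 5}, so round 4, table 3 must be 1.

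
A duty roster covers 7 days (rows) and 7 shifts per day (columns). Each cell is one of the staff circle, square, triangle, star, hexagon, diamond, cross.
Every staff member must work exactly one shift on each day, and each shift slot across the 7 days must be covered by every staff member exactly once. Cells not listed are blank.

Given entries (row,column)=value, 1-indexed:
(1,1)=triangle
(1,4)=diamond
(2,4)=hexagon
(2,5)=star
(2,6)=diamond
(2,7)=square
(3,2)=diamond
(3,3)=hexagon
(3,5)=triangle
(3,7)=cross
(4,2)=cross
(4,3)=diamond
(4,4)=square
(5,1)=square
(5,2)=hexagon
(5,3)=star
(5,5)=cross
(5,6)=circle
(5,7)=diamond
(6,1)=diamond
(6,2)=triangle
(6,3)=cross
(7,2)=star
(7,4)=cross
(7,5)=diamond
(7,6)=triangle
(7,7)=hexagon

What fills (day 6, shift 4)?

Day 2, shift 2: day 2 has {square, star, hexagon, diamond} and shift 2 has {triangle, star, hexagon, diamond, cross}, leaving only circle.
Day 1, shift 2: day 1 has {triangle, diamond} and shift 2 has {circle, triangle, star, hexagon, diamond, cross}, leaving only square.
Day 1, shift 3: day 1 has {square, triangle, diamond} and shift 3 has {star, hexagon, diamond, cross}, leaving only circle.
Day 1, shift 5: day 1 has {circle, square, triangle, diamond} and shift 5 has {triangle, star, diamond, cross}, leaving only hexagon.
Day 1, shift 7: day 1 has {circle, square, triangle, hexagon, diamond} and shift 7 has {square, hexagon, diamond, cross}, leaving only star.
Day 1, shift 6: day 1 has {circle, square, triangle, star, hexagon, diamond} and shift 6 has {circle, triangle, diamond}, leaving only cross.
Day 2, shift 1: day 2 has {circle, square, star, hexagon, diamond} and shift 1 has {square, triangle, diamond}, leaving only cross.
Day 2, shift 3: day 2 has {circle, square, star, hexagon, diamond, cross} and shift 3 has {circle, star, hexagon, diamond, cross}, leaving only triangle.
Day 4, shift 5: day 4 has {square, diamond, cross} and shift 5 has {triangle, star, hexagon, diamond, cross}, leaving only circle.
Day 4, shift 7: day 4 has {circle, square, diamond, cross} and shift 7 has {square, star, hexagon, diamond, cross}, leaving only triangle.
Day 5, shift 4: day 5 has {circle, square, star, hexagon, diamond, cross} and shift 4 has {square, hexagon, diamond, cross}, leaving only triangle.
Day 6, shift 5: day 6 has {triangle, diamond, cross} and shift 5 has {circle, triangle, star, hexagon, diamond, cross}, leaving only square.
Day 6, shift 7: day 6 has {square, triangle, diamond, cross} and shift 7 has {square, triangle, star, hexagon, diamond, cross}, leaving only circle.
Day 6 already has {circle, square, triangle, diamond, cross} and shift 4 already has {square, triangle, hexagon, diamond, cross}, so day 6, shift 4 must be star.

star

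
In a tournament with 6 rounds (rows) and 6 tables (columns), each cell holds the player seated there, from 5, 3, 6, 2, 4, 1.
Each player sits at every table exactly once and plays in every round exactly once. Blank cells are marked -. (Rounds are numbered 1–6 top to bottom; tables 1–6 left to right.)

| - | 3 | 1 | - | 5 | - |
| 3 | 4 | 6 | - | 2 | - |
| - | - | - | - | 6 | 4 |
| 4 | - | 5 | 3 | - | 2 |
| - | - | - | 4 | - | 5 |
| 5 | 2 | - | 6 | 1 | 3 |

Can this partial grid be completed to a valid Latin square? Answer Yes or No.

No

Round 4, table 5: round 4 together with table 5 already contain {5, 3, 6, 2, 4, 1} — every symbol — so nothing can go there. The grid has no valid completion.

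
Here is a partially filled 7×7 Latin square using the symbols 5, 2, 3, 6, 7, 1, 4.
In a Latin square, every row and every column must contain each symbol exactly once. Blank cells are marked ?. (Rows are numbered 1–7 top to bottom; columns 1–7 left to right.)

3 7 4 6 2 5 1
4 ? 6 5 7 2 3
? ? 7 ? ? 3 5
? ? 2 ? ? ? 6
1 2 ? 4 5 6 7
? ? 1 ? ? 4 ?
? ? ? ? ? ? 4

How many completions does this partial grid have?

Row 2, column 2: eliminating its row and column leaves {1}.
Row 3, column 1: eliminating its row and column leaves {2, 6}.
Row 3, column 2: eliminating its row and column leaves {6, 1, 4}.
Row 3, column 4: eliminating its row and column leaves {2, 1}.
Row 3, column 5: eliminating its row and column leaves {6, 1, 4}.
Row 4, column 1: eliminating its row and column leaves {5, 7}.
Row 4, column 2: eliminating its row and column leaves {5, 3, 1, 4}.
Row 4, column 4: eliminating its row and column leaves {3, 7, 1}.
Row 4, column 5: eliminating its row and column leaves {3, 1, 4}.
Row 4, column 6: eliminating its row and column leaves {7, 1}.
Row 5, column 3: eliminating its row and column leaves {3}.
Row 6, column 1: eliminating its row and column leaves {5, 2, 6, 7}.
Row 6, column 2: eliminating its row and column leaves {5, 3, 6}.
Row 6, column 4: eliminating its row and column leaves {2, 3, 7}.
Row 6, column 5: eliminating its row and column leaves {3, 6}.
Row 6, column 7: eliminating its row and column leaves {2}.
Row 7, column 1: eliminating its row and column leaves {5, 2, 6, 7}.
Row 7, column 2: eliminating its row and column leaves {5, 3, 6, 1}.
Row 7, column 3: eliminating its row and column leaves {5, 3}.
Row 7, column 4: eliminating its row and column leaves {2, 3, 7, 1}.
Row 7, column 5: eliminating its row and column leaves {3, 6, 1}.
Row 7, column 6: eliminating its row and column leaves {7, 1}.
Enumerating the assignments across these blanks that avoid any row or column repeat gives 7 completions.

7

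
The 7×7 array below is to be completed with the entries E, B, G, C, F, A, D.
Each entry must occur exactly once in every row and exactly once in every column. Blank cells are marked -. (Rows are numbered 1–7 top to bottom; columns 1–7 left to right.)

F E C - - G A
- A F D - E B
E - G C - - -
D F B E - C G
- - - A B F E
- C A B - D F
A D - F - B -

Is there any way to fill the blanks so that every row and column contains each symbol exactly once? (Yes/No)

Row 1, column 4: row 1 together with column 4 already contain {E, B, G, C, F, A, D} — every symbol — so nothing can go there. The grid has no valid completion.

No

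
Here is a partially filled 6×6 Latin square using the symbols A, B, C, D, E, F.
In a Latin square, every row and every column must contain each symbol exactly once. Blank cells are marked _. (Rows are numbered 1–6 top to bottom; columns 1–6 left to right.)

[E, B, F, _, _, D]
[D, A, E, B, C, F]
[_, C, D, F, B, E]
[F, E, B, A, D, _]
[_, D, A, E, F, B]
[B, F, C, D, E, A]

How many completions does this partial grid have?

1

Row 1, column 4: eliminating its row and column leaves {C}.
Row 1, column 5: eliminating its row and column leaves {A}.
Row 3, column 1: eliminating its row and column leaves {A}.
Row 4, column 6: eliminating its row and column leaves {C}.
Row 5, column 1: eliminating its row and column leaves {C}.
Only one assignment across all blanks avoids any row or column repeat, giving 1 completion.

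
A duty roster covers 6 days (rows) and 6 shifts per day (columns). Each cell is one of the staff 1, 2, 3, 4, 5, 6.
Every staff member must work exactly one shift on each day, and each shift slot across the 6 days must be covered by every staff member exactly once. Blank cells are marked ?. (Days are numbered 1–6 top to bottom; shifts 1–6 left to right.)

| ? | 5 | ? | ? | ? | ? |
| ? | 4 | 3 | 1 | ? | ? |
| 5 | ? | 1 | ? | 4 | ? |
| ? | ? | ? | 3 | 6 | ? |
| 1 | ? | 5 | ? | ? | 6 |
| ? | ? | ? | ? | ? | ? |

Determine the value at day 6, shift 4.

Day 6, shift 4 is narrowed to {2, 4, 5, 6}.
If it were 2, then day 5, shift 4 would be left with no valid symbol.
If it were 4, then day 3, shift 4 would be left with no valid symbol.
If it were 6, then day 5, shift 4 would be left with no valid symbol.
So day 6, shift 4 must be 5.

5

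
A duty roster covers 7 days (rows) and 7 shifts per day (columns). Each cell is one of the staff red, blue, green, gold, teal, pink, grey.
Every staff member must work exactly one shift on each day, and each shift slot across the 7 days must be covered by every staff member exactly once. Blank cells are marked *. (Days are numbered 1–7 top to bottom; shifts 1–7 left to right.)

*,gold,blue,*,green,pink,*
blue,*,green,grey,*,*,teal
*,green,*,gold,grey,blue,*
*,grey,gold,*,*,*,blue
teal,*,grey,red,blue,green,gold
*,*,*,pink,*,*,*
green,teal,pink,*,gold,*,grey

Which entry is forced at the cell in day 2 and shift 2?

red

Day 1, shift 4: day 1 has {blue, green, gold, pink} and shift 4 has {red, gold, pink, grey}, leaving only teal.
Day 1, shift 7: day 1 has {blue, green, gold, teal, pink} and shift 7 has {blue, gold, teal, grey}, leaving only red.
Day 1, shift 1: day 1 has {red, blue, green, gold, teal, pink} and shift 1 has {blue, green, teal}, leaving only grey.
Day 3, shift 7: day 3 has {blue, green, gold, grey} and shift 7 has {red, blue, gold, teal, grey}, leaving only pink.
Day 3, shift 1: day 3 has {blue, green, gold, pink, grey} and shift 1 has {blue, green, teal, grey}, leaving only red.
Day 3, shift 3: day 3 has {red, blue, green, gold, pink, grey} and shift 3 has {blue, green, gold, pink, grey}, leaving only teal.
Day 4, shift 1: day 4 has {blue, gold, grey} and shift 1 has {red, blue, green, teal, grey}, leaving only pink.
Day 4, shift 4: day 4 has {blue, gold, pink, grey} and shift 4 has {red, gold, teal, pink, grey}, leaving only green.
Day 5, shift 2: day 5 has {red, blue, green, gold, teal, grey} and shift 2 has {green, gold, teal, grey}, leaving only pink.
Day 2 already has {blue, green, teal, grey} and shift 2 already has {green, gold, teal, pink, grey}, so day 2, shift 2 must be red.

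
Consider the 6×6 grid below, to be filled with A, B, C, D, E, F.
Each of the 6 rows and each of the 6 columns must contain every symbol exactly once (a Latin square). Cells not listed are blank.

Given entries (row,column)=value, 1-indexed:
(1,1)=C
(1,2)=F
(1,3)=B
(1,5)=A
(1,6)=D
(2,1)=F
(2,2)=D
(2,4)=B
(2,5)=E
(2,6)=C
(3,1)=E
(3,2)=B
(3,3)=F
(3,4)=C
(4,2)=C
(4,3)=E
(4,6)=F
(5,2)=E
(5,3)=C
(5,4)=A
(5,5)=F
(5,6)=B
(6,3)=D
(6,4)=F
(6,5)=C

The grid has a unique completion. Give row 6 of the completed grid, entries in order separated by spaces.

Row 6, column 2: row 6 has {C, D, F} and column 2 has {B, C, D, E, F}, leaving only A.
Row 6, column 1: row 6 has {A, C, D, F} and column 1 has {C, E, F}, leaving only B.
Row 6, column 6: row 6 has {A, B, C, D, F} and column 6 has {B, C, D, F}, leaving only E.
So row 6 reads: B A D F C E.

B A D F C E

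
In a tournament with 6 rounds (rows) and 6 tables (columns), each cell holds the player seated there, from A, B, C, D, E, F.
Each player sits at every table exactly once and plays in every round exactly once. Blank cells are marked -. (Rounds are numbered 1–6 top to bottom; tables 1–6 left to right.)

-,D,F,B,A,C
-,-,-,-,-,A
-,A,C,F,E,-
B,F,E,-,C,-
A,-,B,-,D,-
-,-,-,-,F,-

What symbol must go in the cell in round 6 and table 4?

Round 1, table 1: round 1 has {A, B, C, D, F} and table 1 has {A, B}, leaving only E.
Round 2, table 3: round 2 has {A} and table 3 has {B, C, E, F}, leaving only D.
Round 2, table 5: round 2 has {A, D} and table 5 has {A, C, D, E, F}, leaving only B.
Round 3, table 1: round 3 has {A, C, E, F} and table 1 has {A, B, E}, leaving only D.
Round 3, table 6: round 3 has {A, C, D, E, F} and table 6 has {A, C}, leaving only B.
Round 4, table 6: round 4 has {B, C, E, F} and table 6 has {A, B, C}, leaving only D.
Round 4, table 4: round 4 has {B, C, D, E, F} and table 4 has {B, F}, leaving only A.
Round 6, table 1: round 6 has {F} and table 1 has {A, B, D, E}, leaving only C.
Round 2, table 1: round 2 has {A, B, D} and table 1 has {A, B, C, D, E}, leaving only F.
Round 6, table 3: round 6 has {C, F} and table 3 has {B, C, D, E, F}, leaving only A.
Round 6, table 6: round 6 has {A, C, F} and table 6 has {A, B, C, D}, leaving only E.
Round 6 already has {A, C, E, F} and table 4 already has {A, B, F}, so round 6, table 4 must be D.

D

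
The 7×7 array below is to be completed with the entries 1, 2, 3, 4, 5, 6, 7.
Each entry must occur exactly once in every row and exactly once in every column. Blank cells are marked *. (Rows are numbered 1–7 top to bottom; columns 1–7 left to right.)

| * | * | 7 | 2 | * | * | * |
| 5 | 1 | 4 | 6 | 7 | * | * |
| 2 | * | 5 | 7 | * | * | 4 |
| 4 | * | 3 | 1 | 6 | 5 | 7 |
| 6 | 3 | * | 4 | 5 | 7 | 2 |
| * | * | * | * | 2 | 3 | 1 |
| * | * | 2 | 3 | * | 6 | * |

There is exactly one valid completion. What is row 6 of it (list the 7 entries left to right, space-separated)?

7 4 6 5 2 3 1

Row 6, column 1: row 6 has {1, 2, 3} and column 1 has {2, 4, 5, 6}, leaving only 7.
Row 6, column 3: row 6 has {1, 2, 3, 7} and column 3 has {2, 3, 4, 5, 7}, leaving only 6.
Row 6, column 4: row 6 has {1, 2, 3, 6, 7} and column 4 has {1, 2, 3, 4, 6, 7}, leaving only 5.
Row 6, column 2: row 6 has {1, 2, 3, 5, 6, 7} and column 2 has {1, 3}, leaving only 4.
So row 6 reads: 7 4 6 5 2 3 1.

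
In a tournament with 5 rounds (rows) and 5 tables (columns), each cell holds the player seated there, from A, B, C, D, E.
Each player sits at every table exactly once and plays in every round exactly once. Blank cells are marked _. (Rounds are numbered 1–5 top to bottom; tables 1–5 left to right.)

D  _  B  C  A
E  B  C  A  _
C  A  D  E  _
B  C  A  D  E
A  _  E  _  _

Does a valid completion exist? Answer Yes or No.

Yes

No round or table among the givens repeats a symbol, and propagating forced cells runs into no contradiction.
One valid completion exists (for instance, D E B C A / E B C A D / C A D E B / B C A D E / A D E B C).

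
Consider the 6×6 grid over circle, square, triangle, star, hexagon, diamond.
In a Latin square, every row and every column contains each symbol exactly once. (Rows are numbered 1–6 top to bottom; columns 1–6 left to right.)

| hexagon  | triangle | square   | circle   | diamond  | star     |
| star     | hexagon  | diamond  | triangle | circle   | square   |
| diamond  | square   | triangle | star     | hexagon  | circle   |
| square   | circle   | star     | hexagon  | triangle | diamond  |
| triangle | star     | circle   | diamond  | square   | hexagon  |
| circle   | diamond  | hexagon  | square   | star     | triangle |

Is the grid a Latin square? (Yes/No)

Yes

Each row is a permutation of the 6 symbols, and so is each column.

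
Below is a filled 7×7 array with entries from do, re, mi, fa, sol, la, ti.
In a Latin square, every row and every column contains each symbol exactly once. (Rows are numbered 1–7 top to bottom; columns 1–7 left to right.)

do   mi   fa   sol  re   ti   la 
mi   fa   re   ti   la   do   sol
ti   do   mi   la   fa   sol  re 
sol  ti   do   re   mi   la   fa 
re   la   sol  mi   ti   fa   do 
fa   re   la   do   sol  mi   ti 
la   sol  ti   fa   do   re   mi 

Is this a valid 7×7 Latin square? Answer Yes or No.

Each row is a permutation of the 7 symbols, and so is each column.

Yes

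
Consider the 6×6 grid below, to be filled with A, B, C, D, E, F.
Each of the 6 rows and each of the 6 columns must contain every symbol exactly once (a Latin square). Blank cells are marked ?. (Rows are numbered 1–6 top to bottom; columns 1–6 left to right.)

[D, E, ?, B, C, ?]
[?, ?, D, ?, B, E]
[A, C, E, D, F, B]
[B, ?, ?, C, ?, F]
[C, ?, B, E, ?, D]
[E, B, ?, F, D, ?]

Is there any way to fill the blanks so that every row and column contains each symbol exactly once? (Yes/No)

No

Row 1, column 6: row 1 has {B, C, D, E} and column 6 has {B, D, E, F}, so it must be A.
Row 1, column 3: row 1 has {A, B, C, D, E} and column 3 has {B, D, E}, so it must be F.
Row 2, column 1: row 2 has {B, D, E} and column 1 has {A, B, C, D, E}, so it must be F.
Row 2, column 2: row 2 has {B, D, E, F} and column 2 has {B, C, E}, so it must be A.
Now row 2, column 4: row 2 together with column 4 already contain {A, B, C, D, E, F} — every symbol — so nothing can go there. The grid has no valid completion.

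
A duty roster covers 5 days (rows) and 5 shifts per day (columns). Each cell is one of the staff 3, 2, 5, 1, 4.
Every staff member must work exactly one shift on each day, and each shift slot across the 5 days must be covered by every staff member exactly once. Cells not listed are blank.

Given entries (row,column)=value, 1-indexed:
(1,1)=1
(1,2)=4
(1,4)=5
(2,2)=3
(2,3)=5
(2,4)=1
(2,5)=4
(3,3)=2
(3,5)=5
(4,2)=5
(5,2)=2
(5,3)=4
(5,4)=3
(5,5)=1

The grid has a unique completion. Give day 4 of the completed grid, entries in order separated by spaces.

Day 1, shift 3: day 1 has {5, 1, 4} and shift 3 has {2, 5, 4}, leaving only 3.
Day 4, shift 3: day 4 has {5} and shift 3 has {3, 2, 5, 4}, leaving only 1.
Day 1, shift 5: day 1 has {3, 5, 1, 4} and shift 5 has {5, 1, 4}, leaving only 2.
Day 4, shift 5: day 4 has {5, 1} and shift 5 has {2, 5, 1, 4}, leaving only 3.
Day 2, shift 1: day 2 has {3, 5, 1, 4} and shift 1 has {1}, leaving only 2.
Day 4, shift 1: day 4 has {3, 5, 1} and shift 1 has {2, 1}, leaving only 4.
Day 4, shift 4: day 4 has {3, 5, 1, 4} and shift 4 has {3, 5, 1}, leaving only 2.
So day 4 reads: 4 5 1 2 3.

4 5 1 2 3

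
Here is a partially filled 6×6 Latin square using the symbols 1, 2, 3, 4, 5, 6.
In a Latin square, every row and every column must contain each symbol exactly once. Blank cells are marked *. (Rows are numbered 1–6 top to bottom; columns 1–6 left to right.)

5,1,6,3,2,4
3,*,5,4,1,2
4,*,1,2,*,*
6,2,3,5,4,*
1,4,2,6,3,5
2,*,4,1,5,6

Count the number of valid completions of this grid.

Row 2, column 2: eliminating its row and column leaves {6}.
Row 3, column 2: eliminating its row and column leaves {3, 5, 6}.
Row 3, column 5: eliminating its row and column leaves {6}.
Row 3, column 6: eliminating its row and column leaves {3}.
Row 4, column 6: eliminating its row and column leaves {1}.
Row 6, column 2: eliminating its row and column leaves {3}.
Only one assignment across all blanks avoids any row or column repeat, giving 1 completion.

1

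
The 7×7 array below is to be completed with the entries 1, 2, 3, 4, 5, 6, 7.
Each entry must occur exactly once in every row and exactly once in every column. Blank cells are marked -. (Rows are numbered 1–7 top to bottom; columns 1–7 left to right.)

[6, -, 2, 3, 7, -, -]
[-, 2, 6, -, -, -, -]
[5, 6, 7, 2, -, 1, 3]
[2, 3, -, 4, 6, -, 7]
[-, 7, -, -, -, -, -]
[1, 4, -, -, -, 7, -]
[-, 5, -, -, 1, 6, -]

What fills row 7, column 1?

Row 1, column 2: row 1 has {2, 3, 6, 7} and column 2 has {2, 3, 4, 5, 6, 7}, leaving only 1.
Row 3, column 5: row 3 has {1, 2, 3, 5, 6, 7} and column 5 has {1, 6, 7}, leaving only 4.
Row 4, column 6: row 4 has {2, 3, 4, 6, 7} and column 6 has {1, 6, 7}, leaving only 5.
Row 1, column 6: row 1 has {1, 2, 3, 6, 7} and column 6 has {1, 5, 6, 7}, leaving only 4.
Row 1, column 7: row 1 has {1, 2, 3, 4, 6, 7} and column 7 has {3, 7}, leaving only 5.
Row 2, column 6: row 2 has {2, 6} and column 6 has {1, 4, 5, 6, 7}, leaving only 3.
Row 2, column 5: row 2 has {2, 3, 6} and column 5 has {1, 4, 6, 7}, leaving only 5.
Row 4, column 3: row 4 has {2, 3, 4, 5, 6, 7} and column 3 has {2, 6, 7}, leaving only 1.
Row 5, column 6: row 5 has {7} and column 6 has {1, 3, 4, 5, 6, 7}, leaving only 2.
Row 5, column 5: row 5 has {2, 7} and column 5 has {1, 4, 5, 6, 7}, leaving only 3.
Row 5, column 1: row 5 has {2, 3, 7} and column 1 has {1, 2, 5, 6}, leaving only 4.
Row 2, column 1: row 2 has {2, 3, 5, 6} and column 1 has {1, 2, 4, 5, 6}, leaving only 7.
Row 7 already has {1, 5, 6} and column 1 already has {1, 2, 4, 5, 6, 7}, so row 7, column 1 must be 3.

3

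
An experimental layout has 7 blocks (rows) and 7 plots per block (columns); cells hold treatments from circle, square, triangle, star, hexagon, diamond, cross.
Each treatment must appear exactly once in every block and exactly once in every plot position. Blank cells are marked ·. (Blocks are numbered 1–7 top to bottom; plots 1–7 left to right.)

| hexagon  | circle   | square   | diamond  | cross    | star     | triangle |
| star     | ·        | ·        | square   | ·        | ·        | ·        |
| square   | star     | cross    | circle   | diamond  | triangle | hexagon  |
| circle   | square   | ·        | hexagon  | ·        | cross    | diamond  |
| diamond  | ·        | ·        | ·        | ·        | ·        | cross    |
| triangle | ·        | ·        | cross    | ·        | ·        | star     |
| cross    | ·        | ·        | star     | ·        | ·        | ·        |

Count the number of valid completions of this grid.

Block 2, plot 2: eliminating its block and plot leaves {triangle, hexagon, diamond, cross}.
Block 2, plot 3: eliminating its block and plot leaves {circle, triangle, hexagon, diamond}.
Block 2, plot 5: eliminating its block and plot leaves {circle, triangle, hexagon}.
Block 2, plot 6: eliminating its block and plot leaves {circle, hexagon, diamond}.
Block 2, plot 7: eliminating its block and plot leaves {circle}.
Block 4, plot 3: eliminating its block and plot leaves {triangle, star}.
Block 4, plot 5: eliminating its block and plot leaves {triangle, star}.
Block 5, plot 2: eliminating its block and plot leaves {triangle, hexagon}.
Block 5, plot 3: eliminating its block and plot leaves {circle, triangle, star, hexagon}.
Block 5, plot 4: eliminating its block and plot leaves {triangle}.
Block 5, plot 5: eliminating its block and plot leaves {circle, square, triangle, star, hexagon}.
Block 5, plot 6: eliminating its block and plot leaves {circle, square, hexagon}.
Block 6, plot 2: eliminating its block and plot leaves {hexagon, diamond}.
Block 6, plot 3: eliminating its block and plot leaves {circle, hexagon, diamond}.
Block 6, plot 5: eliminating its block and plot leaves {circle, square, hexagon}.
Block 6, plot 6: eliminating its block and plot leaves {circle, square, hexagon, diamond}.
Block 7, plot 2: eliminating its block and plot leaves {triangle, hexagon, diamond}.
Block 7, plot 3: eliminating its block and plot leaves {circle, triangle, hexagon, diamond}.
Block 7, plot 5: eliminating its block and plot leaves {circle, square, triangle, hexagon}.
Block 7, plot 6: eliminating its block and plot leaves {circle, square, hexagon, diamond}.
Block 7, plot 7: eliminating its block and plot leaves {circle, square}.
Enumerating the assignments across these blanks that avoid any block or plot repeat gives 6 completions.

6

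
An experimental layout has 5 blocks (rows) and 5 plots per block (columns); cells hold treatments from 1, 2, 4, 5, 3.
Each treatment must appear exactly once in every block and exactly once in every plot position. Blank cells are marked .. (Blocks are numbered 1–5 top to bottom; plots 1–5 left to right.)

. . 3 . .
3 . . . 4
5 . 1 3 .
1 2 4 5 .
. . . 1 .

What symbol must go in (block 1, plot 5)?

1

Block 2, plot 4: block 2 has {4, 3} and plot 4 has {1, 5, 3}, leaving only 2.
Block 1, plot 4: block 1 has {3} and plot 4 has {1, 2, 5, 3}, leaving only 4.
Block 1, plot 1: block 1 has {4, 3} and plot 1 has {1, 5, 3}, leaving only 2.
Block 2, plot 3: block 2 has {2, 4, 3} and plot 3 has {1, 4, 3}, leaving only 5.
Block 2, plot 2: block 2 has {2, 4, 5, 3} and plot 2 has {2}, leaving only 1.
Block 1, plot 2: block 1 has {2, 4, 3} and plot 2 has {1, 2}, leaving only 5.
Block 1 already has {2, 4, 5, 3} and plot 5 already has {4}, so block 1, plot 5 must be 1.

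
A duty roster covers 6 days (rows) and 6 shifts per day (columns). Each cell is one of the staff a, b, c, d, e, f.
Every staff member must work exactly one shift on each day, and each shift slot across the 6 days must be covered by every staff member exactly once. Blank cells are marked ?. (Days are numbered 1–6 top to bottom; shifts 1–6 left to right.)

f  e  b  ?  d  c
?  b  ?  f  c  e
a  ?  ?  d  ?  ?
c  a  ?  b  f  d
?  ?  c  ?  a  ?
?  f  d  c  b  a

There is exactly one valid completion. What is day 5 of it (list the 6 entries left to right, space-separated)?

b d c e a f

Day 5, shift 2: day 5 has {a, c} and shift 2 has {a, b, e, f}, leaving only d.
Day 5, shift 4: day 5 has {a, c, d} and shift 4 has {b, c, d, f}, leaving only e.
Day 5, shift 1: day 5 has {a, c, d, e} and shift 1 has {a, c, f}, leaving only b.
Day 5, shift 6: day 5 has {a, b, c, d, e} and shift 6 has {a, c, d, e}, leaving only f.
So day 5 reads: b d c e a f.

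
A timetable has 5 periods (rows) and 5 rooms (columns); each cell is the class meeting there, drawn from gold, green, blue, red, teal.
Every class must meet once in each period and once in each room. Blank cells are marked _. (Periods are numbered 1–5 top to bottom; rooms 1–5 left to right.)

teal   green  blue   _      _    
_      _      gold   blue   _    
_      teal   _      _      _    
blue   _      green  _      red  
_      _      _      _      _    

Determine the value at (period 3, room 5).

Period 1, room 5: period 1 has {green, blue, teal} and room 5 has {red}, leaving only gold.
Period 1, room 4: period 1 has {gold, green, blue, teal} and room 4 has {blue}, leaving only red.
Period 2, room 2: period 2 has {gold, blue} and room 2 has {green, teal}, leaving only red.
Period 2, room 1: period 2 has {gold, blue, red} and room 1 has {blue, teal}, leaving only green.
Period 2, room 5: period 2 has {gold, green, blue, red} and room 5 has {gold, red}, leaving only teal.
Period 3, room 3: period 3 has {teal} and room 3 has {gold, green, blue}, leaving only red.
Period 3, room 1: period 3 has {red, teal} and room 1 has {green, blue, teal}, leaving only gold.
Period 3, room 4: period 3 has {gold, red, teal} and room 4 has {blue, red}, leaving only green.
Period 3 already has {gold, green, red, teal} and room 5 already has {gold, red, teal}, so period 3, room 5 must be blue.

blue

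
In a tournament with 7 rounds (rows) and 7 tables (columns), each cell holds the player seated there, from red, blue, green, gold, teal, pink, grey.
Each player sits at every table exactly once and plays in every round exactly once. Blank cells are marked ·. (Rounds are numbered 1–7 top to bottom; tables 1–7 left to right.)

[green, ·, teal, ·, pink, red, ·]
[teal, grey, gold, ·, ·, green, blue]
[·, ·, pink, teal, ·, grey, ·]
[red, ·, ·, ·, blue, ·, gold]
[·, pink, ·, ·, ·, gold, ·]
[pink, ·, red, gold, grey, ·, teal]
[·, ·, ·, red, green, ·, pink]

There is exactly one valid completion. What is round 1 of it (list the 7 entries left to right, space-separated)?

green gold teal blue pink red grey

Round 1, table 7: round 1 has {red, green, teal, pink} and table 7 has {blue, gold, teal, pink}, leaving only grey.
Round 1, table 4: round 1 has {red, green, teal, pink, grey} and table 4 has {red, gold, teal}, leaving only blue.
Round 1, table 2: round 1 has {red, blue, green, teal, pink, grey} and table 2 has {pink, grey}, leaving only gold.
So round 1 reads: green gold teal blue pink red grey.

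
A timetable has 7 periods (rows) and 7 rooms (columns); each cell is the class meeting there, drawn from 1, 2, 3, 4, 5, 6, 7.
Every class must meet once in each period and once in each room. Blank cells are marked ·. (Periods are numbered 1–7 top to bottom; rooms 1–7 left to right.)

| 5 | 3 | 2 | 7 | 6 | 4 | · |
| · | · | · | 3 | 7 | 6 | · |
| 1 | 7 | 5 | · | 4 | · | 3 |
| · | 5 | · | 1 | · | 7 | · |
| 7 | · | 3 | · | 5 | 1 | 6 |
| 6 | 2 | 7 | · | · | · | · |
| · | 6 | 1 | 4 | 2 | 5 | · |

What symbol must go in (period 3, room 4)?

Period 1, room 7: period 1 has {2, 3, 4, 5, 6, 7} and room 7 has {3, 6}, leaving only 1.
Period 2, room 3: period 2 has {3, 6, 7} and room 3 has {1, 2, 3, 5, 7}, leaving only 4.
Period 2, room 1: period 2 has {3, 4, 6, 7} and room 1 has {1, 5, 6, 7}, leaving only 2.
Period 2, room 2: period 2 has {2, 3, 4, 6, 7} and room 2 has {2, 3, 5, 6, 7}, leaving only 1.
Period 2, room 7: period 2 has {1, 2, 3, 4, 6, 7} and room 7 has {1, 3, 6}, leaving only 5.
Period 3, room 6: period 3 has {1, 3, 4, 5, 7} and room 6 has {1, 4, 5, 6, 7}, leaving only 2.
Period 3 already has {1, 2, 3, 4, 5, 7} and room 4 already has {1, 3, 4, 7}, so period 3, room 4 must be 6.

6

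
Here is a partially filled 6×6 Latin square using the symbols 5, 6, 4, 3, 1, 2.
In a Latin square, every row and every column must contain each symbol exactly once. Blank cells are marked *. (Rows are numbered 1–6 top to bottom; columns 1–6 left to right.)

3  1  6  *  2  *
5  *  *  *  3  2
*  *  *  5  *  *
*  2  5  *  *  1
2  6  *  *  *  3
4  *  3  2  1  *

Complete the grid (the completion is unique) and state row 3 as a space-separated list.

1 3 2 5 6 4

Row 1, column 4: row 1 has {6, 3, 1, 2} and column 4 has {5, 2}, leaving only 4.
Row 1, column 6: row 1 has {6, 4, 3, 1, 2} and column 6 has {3, 1, 2}, leaving only 5.
Row 2, column 2: row 2 has {5, 3, 2} and column 2 has {6, 1, 2}, leaving only 4.
Row 3, column 2: row 3 has {5} and column 2 has {6, 4, 1, 2}, leaving only 3.
Row 2, column 3: row 2 has {5, 4, 3, 2} and column 3 has {5, 6, 3}, leaving only 1.
Row 2, column 4: row 2 has {5, 4, 3, 1, 2} and column 4 has {5, 4, 2}, leaving only 6.
Row 4, column 1: row 4 has {5, 1, 2} and column 1 has {5, 4, 3, 2}, leaving only 6.
Row 3, column 1: row 3 has {5, 3} and column 1 has {5, 6, 4, 3, 2}, leaving only 1.
Row 4, column 4: row 4 has {5, 6, 1, 2} and column 4 has {5, 6, 4, 2}, leaving only 3.
Row 4, column 5: row 4 has {5, 6, 3, 1, 2} and column 5 has {3, 1, 2}, leaving only 4.
Row 3, column 5: row 3 has {5, 3, 1} and column 5 has {4, 3, 1, 2}, leaving only 6.
Row 3, column 6: row 3 has {5, 6, 3, 1} and column 6 has {5, 3, 1, 2}, leaving only 4.
Row 3, column 3: row 3 has {5, 6, 4, 3, 1} and column 3 has {5, 6, 3, 1}, leaving only 2.
So row 3 reads: 1 3 2 5 6 4.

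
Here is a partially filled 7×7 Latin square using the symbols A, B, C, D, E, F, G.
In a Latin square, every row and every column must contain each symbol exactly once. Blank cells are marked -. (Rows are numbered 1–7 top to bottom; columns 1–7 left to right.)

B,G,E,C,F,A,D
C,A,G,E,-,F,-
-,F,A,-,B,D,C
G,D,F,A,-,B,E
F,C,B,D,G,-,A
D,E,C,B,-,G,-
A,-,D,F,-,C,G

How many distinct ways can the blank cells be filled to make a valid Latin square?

1

Row 2, column 5: eliminating its row and column leaves {D}.
Row 2, column 7: eliminating its row and column leaves {B}.
Row 3, column 1: eliminating its row and column leaves {E}.
Row 3, column 4: eliminating its row and column leaves {G}.
Row 4, column 5: eliminating its row and column leaves {C}.
Row 5, column 6: eliminating its row and column leaves {E}.
Row 6, column 5: eliminating its row and column leaves {A}.
Row 6, column 7: eliminating its row and column leaves {F}.
Row 7, column 2: eliminating its row and column leaves {B}.
Row 7, column 5: eliminating its row and column leaves {E}.
Only one assignment across all blanks avoids any row or column repeat, giving 1 completion.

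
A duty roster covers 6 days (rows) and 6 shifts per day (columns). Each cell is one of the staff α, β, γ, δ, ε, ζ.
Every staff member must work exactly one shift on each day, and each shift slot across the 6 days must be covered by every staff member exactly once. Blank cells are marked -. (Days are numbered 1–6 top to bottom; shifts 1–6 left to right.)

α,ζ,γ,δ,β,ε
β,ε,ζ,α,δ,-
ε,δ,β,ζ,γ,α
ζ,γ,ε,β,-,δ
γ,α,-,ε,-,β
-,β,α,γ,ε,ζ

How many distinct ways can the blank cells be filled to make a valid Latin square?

1

Day 2, shift 6: eliminating its day and shift leaves {γ}.
Day 4, shift 5: eliminating its day and shift leaves {α}.
Day 5, shift 3: eliminating its day and shift leaves {δ}.
Day 5, shift 5: eliminating its day and shift leaves {ζ}.
Day 6, shift 1: eliminating its day and shift leaves {δ}.
Only one assignment across all blanks avoids any day or shift repeat, giving 1 completion.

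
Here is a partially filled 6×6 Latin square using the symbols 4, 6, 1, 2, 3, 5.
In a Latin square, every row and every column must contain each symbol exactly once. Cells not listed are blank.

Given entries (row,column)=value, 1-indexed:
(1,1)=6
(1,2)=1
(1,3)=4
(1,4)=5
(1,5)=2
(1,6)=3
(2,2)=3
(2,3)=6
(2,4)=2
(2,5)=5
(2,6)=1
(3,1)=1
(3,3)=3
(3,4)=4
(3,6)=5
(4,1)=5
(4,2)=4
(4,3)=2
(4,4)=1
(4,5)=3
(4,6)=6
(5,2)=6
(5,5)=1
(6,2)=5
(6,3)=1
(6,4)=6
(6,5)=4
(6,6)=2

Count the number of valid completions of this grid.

Row 2, column 1: eliminating its row and column leaves {4}.
Row 3, column 2: eliminating its row and column leaves {2}.
Row 3, column 5: eliminating its row and column leaves {6}.
Row 5, column 1: eliminating its row and column leaves {4, 2, 3}.
Row 5, column 3: eliminating its row and column leaves {5}.
Row 5, column 4: eliminating its row and column leaves {3}.
Row 5, column 6: eliminating its row and column leaves {4}.
Row 6, column 1: eliminating its row and column leaves {3}.
Only one assignment across all blanks avoids any row or column repeat, giving 1 completion.

1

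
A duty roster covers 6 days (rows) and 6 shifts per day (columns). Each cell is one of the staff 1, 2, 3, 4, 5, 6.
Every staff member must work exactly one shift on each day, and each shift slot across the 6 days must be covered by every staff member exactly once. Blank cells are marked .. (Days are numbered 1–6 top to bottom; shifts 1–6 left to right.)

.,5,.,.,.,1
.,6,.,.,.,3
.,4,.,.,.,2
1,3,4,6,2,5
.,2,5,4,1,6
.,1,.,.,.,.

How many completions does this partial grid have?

14

Day 1, shift 1: eliminating its day and shift leaves {2, 3, 4, 6}.
Day 1, shift 3: eliminating its day and shift leaves {2, 3, 6}.
Day 1, shift 4: eliminating its day and shift leaves {2, 3}.
Day 1, shift 5: eliminating its day and shift leaves {3, 4, 6}.
Day 2, shift 1: eliminating its day and shift leaves {2, 4, 5}.
Day 2, shift 3: eliminating its day and shift leaves {1, 2}.
Day 2, shift 4: eliminating its day and shift leaves {1, 2, 5}.
Day 2, shift 5: eliminating its day and shift leaves {4, 5}.
Day 3, shift 1: eliminating its day and shift leaves {3, 5, 6}.
Day 3, shift 3: eliminating its day and shift leaves {1, 3, 6}.
Day 3, shift 4: eliminating its day and shift leaves {1, 3, 5}.
Day 3, shift 5: eliminating its day and shift leaves {3, 5, 6}.
Day 5, shift 1: eliminating its day and shift leaves {3}.
Day 6, shift 1: eliminating its day and shift leaves {2, 3, 4, 5, 6}.
Day 6, shift 3: eliminating its day and shift leaves {2, 3, 6}.
Day 6, shift 4: eliminating its day and shift leaves {2, 3, 5}.
Day 6, shift 5: eliminating its day and shift leaves {3, 4, 5, 6}.
Day 6, shift 6: eliminating its day and shift leaves {4}.
Enumerating the assignments across these blanks that avoid any day or shift repeat gives 14 completions.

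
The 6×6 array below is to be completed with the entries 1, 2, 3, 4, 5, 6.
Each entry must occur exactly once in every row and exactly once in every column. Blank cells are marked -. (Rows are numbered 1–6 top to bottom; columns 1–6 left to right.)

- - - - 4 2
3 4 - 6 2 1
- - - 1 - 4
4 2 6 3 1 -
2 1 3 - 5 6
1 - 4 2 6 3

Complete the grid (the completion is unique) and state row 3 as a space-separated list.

5 6 2 1 3 4

Row 3, column 5: row 3 has {1, 4} and column 5 has {1, 2, 4, 5, 6}, leaving only 3.
Row 1, column 4: row 1 has {2, 4} and column 4 has {1, 2, 3, 6}, leaving only 5.
Row 1, column 1: row 1 has {2, 4, 5} and column 1 has {1, 2, 3, 4}, leaving only 6.
Row 3, column 1: row 3 has {1, 3, 4} and column 1 has {1, 2, 3, 4, 6}, leaving only 5.
Row 3, column 2: row 3 has {1, 3, 4, 5} and column 2 has {1, 2, 4}, leaving only 6.
Row 3, column 3: row 3 has {1, 3, 4, 5, 6} and column 3 has {3, 4, 6}, leaving only 2.
So row 3 reads: 5 6 2 1 3 4.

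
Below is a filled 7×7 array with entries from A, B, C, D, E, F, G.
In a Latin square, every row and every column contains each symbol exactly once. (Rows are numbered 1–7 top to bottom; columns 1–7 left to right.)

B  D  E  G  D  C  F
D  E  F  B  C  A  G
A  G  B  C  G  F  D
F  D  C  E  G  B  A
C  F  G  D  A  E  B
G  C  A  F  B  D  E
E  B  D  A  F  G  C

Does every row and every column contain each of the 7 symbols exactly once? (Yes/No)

No

Row 3 contains G twice (at columns 2 and 5); row 1 is also not a permutation.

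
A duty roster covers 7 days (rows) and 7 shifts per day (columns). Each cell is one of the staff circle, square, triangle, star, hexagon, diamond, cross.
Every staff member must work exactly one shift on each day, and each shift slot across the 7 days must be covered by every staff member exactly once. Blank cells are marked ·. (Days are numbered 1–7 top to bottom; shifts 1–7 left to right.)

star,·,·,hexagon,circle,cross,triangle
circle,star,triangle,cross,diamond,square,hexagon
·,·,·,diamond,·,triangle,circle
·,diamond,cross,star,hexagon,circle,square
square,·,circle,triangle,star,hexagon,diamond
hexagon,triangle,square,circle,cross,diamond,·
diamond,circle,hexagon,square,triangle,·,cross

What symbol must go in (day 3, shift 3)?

Day 3 already has {circle, triangle, diamond} and shift 3 already has {circle, square, triangle, hexagon, cross}, so day 3, shift 3 must be star.

star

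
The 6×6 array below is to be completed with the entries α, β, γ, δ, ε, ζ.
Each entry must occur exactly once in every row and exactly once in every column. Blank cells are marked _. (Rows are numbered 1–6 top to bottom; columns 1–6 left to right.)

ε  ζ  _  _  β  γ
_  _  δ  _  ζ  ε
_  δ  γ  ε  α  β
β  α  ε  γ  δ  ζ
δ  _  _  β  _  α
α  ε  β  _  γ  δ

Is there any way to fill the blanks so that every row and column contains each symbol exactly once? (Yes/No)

Yes

No row or column among the givens repeats a symbol, and propagating forced cells runs into no contradiction.
One valid completion exists (for instance, ε ζ α δ β γ / γ β δ α ζ ε / ζ δ γ ε α β / β α ε γ δ ζ / δ γ ζ β ε α / α ε β ζ γ δ).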